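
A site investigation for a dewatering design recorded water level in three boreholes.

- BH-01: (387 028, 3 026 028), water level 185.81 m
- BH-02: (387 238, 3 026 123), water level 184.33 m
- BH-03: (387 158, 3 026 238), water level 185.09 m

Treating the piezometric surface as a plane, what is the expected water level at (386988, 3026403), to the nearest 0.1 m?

Taking BH-01 as reference: BH-02−BH-01 = (210, 95, -1.48); BH-03−BH-01 = (130, 210, -0.72).
Determinant of the coordinate differences = 210·210 − 130·95 = 31750.
∂h/∂x = [(-1.48)·210 − (-0.72)·95] / 31750 = -0.007635
∂h/∂y = [210·(-0.72) − 130·(-1.48)] / 31750 = +0.001298
h(386988, 3026403) = 185.81 + (-0.007635)·(-40) + (+0.001298)·(375) = 185.81 +0.305 +0.487 = 186.602 m.

186.6 m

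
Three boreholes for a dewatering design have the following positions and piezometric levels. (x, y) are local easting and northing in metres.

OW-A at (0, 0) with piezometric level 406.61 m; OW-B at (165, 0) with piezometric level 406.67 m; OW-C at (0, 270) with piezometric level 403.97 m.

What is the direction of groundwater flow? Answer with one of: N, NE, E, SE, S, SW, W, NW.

∂h/∂x = (406.67 − 406.61) / (165 − 0) = +0.0003636
∂h/∂y = (403.97 − 406.61) / (270 − 0) = -0.009778
Flow = −∇h = (-0.0003636 east, +0.009778 north), which points north.

N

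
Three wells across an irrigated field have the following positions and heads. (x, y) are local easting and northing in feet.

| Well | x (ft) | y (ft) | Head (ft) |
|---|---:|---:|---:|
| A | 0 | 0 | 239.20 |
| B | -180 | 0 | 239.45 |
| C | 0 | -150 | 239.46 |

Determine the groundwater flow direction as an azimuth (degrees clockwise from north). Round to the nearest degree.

∂h/∂x = (239.45 − 239.20) / (-180 − 0) = -0.001389
∂h/∂y = (239.46 − 239.20) / (-150 − 0) = -0.001733
Flow direction (−∇h) has components (+0.001389 E, +0.001733 N).
Azimuth = atan2(E, N) = atan2(+0.001389, +0.001733) = 38.7° ≈ 039°.

039°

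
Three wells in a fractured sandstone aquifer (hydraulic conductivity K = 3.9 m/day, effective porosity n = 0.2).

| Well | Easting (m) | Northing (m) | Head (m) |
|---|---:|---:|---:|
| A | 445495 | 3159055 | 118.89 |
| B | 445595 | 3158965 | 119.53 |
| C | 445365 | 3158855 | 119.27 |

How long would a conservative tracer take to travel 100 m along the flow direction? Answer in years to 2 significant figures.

Three-point gradient (reference A): Δ to B = (100, -90, +0.64), Δ to C = (-130, -200, +0.38).
∂h/∂x = +0.002959, ∂h/∂y = -0.003823 (det = -31700).
|∇h| = √(0.002959² + -0.003823²) = 0.004834
Seepage velocity v = K·i/n = 3.9 × 0.004834 / 0.2 = 0.09426 m/day.
t = 100 / 0.09426 = 1061 days = 2.9 years.

2.9 years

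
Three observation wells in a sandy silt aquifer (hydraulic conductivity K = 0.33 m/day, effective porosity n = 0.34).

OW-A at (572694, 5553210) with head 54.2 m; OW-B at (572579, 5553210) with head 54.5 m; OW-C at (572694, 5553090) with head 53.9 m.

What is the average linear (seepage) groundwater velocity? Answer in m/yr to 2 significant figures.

1.3 m/yr

∂h/∂x = (54.5 − 54.2) / (572579 − 572694) = -0.002609
∂h/∂y = (53.9 − 54.2) / (5553090 − 5553210) = +0.002500
|∇h| = √(-0.002609² + 0.002500²) = 0.003613
Seepage velocity v = K·i/n = 0.33 × 0.003613 / 0.34 = 0.003507 m/day = 1.281 m/yr.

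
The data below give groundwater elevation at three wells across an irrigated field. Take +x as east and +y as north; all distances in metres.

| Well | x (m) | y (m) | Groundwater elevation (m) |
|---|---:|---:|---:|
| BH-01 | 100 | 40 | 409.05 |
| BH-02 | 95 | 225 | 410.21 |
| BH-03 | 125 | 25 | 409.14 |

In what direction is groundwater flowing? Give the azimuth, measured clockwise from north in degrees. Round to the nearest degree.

Taking BH-01 as reference: BH-02−BH-01 = (-5, 185, +1.16); BH-03−BH-01 = (25, -15, +0.09).
Determinant of the coordinate differences = (-5)·(-15) − 25·185 = -4550.
∂h/∂x = [(+1.16)·(-15) − (+0.09)·185] / -4550 = +0.007484
∂h/∂y = [(-5)·(+0.09) − 25·(+1.16)] / -4550 = +0.006473
Flow direction (−∇h) has components (-0.007484 E, -0.006473 N).
Azimuth = atan2(E, N) = atan2(-0.007484, -0.006473) = 229.1° ≈ 229°.

229°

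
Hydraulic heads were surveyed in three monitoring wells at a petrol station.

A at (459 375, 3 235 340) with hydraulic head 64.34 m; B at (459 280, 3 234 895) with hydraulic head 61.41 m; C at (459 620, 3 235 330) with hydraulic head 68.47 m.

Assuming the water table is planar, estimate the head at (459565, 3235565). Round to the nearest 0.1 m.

With h = a·x + b·y + c and A as origin, the differences give:
  (-95)·a + (-445)·b = -2.93
  245·a + (-10)·b = +4.13
Eliminate b (×(-10) and ×(-445), subtract): 109975·a = 1867.150 → a = ∂h/∂x = +0.01698
Back-substitute: b = ∂h/∂y = +0.002960.
h(459565, 3235565) = 64.34 + (+0.01698)·(190) + (+0.002960)·(225) = 64.34 +3.226 +0.666 = 68.232 m.

68.2 m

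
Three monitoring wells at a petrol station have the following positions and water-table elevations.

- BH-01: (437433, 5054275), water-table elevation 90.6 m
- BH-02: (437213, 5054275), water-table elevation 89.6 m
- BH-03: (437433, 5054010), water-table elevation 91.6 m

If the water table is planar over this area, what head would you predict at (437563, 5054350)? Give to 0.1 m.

∂h/∂x = (89.6 − 90.6) / (437213 − 437433) = +0.004545
∂h/∂y = (91.6 − 90.6) / (5054010 − 5054275) = -0.003774
h(437563, 5054350) = 90.6 + (+0.004545)·(130) + (-0.003774)·(75) = 90.6 +0.591 -0.283 = 90.908 m.

90.9 m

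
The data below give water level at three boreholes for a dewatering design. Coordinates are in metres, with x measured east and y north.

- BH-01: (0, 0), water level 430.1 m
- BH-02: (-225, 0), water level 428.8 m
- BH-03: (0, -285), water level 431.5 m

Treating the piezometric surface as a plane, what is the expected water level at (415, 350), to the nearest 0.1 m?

∂h/∂x = (428.8 − 430.1) / (-225 − 0) = +0.005778
∂h/∂y = (431.5 − 430.1) / (-285 − 0) = -0.004912
h(415, 350) = 430.1 + (+0.005778)·(415) + (-0.004912)·(350) = 430.1 +2.398 -1.719 = 430.778 m.

430.8 m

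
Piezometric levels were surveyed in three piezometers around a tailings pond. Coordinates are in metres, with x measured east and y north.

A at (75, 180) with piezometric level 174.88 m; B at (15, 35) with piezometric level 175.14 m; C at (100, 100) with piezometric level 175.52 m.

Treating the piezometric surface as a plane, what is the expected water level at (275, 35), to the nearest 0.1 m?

177.4 m

Differences from A: to B (Δx, Δy, Δh) = (-60, -145, +0.26); to C = (25, -80, +0.64).
Solve a·Δx + b·Δy = Δh: det = (-60)·(-80) − 25·(-145) = 8425.
∂h/∂x = [(+0.26)·(-80) − (+0.64)·(-145)] / 8425 = +0.008546
∂h/∂y = [(-60)·(+0.64) − 25·(+0.26)] / 8425 = -0.005329
h(275, 35) = 174.88 + (+0.008546)·(200) + (-0.005329)·(-145) = 174.88 +1.709 +0.773 = 177.362 m.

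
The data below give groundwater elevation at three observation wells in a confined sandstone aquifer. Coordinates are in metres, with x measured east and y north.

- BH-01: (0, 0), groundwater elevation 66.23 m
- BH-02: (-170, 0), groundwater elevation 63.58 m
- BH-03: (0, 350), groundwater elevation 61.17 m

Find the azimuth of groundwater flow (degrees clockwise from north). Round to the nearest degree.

313°

∂h/∂x = (63.58 − 66.23) / (-170 − 0) = +0.01559
∂h/∂y = (61.17 − 66.23) / (350 − 0) = -0.01446
Flow direction (−∇h) has components (-0.01559 E, +0.01446 N).
Azimuth = atan2(E, N) = atan2(-0.01559, +0.01446) = 312.8° ≈ 313°.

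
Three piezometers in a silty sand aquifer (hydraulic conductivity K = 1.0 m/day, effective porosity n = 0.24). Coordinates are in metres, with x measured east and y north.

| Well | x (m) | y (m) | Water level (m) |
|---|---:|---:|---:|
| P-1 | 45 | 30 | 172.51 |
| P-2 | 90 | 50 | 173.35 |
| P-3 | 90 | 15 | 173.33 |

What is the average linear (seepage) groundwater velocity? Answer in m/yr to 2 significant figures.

28 m/yr

With h = a·x + b·y + c and P-1 as origin, the differences give:
  45·a + 20·b = +0.84
  45·a + (-15)·b = +0.82
Eliminate b (×(-15) and ×20, subtract): -1575·a = -29.000 → a = ∂h/∂x = +0.01841
Back-substitute: b = ∂h/∂y = +0.0005714.
|∇h| = √(0.01841² + 0.0005714²) = 0.01842
Seepage velocity v = K·i/n = 1.0 × 0.01842 / 0.24 = 0.07675 m/day = 28.03 m/yr.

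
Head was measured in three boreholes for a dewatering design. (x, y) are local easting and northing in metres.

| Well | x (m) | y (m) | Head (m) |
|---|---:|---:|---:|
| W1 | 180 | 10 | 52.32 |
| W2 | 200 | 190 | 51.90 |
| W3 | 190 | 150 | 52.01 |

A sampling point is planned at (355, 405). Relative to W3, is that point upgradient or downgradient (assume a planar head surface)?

Differences from W1: to W2 (Δx, Δy, Δh) = (20, 180, -0.42); to W3 = (10, 140, -0.31).
Determinant of the coordinate differences = 20·140 − 10·180 = 1000.
∂h/∂x = [(-0.42)·140 − (-0.31)·180] / 1000 = -0.003000
∂h/∂y = [20·(-0.31) − 10·(-0.42)] / 1000 = -0.002000
Head at (355, 405) = 52.32 + (-0.003000)·(175) + (-0.002000)·(395) = 51.01 m.
That is lower than the 52.01 m at W3, so the point is downgradient.

downgradient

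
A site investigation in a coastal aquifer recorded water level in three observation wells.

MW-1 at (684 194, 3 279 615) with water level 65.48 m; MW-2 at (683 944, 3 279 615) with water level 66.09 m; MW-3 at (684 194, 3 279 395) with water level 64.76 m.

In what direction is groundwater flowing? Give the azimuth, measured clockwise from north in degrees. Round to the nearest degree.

143°

∂h/∂x = (66.09 − 65.48) / (683944 − 684194) = -0.002440
∂h/∂y = (64.76 − 65.48) / (3279395 − 3279615) = +0.003273
Flow direction (−∇h) has components (+0.002440 E, -0.003273 N).
Azimuth = atan2(E, N) = atan2(+0.002440, -0.003273) = 143.3° ≈ 143°.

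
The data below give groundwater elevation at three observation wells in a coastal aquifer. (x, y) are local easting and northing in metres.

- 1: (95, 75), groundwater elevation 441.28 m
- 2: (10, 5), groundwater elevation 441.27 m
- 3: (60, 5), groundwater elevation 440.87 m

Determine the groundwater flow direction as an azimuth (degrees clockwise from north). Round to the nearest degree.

Three-point gradient (reference 1): Δ to 2 = (-85, -70, -0.01), Δ to 3 = (-35, -70, -0.41).
∂h/∂x = -0.008000, ∂h/∂y = +0.009857 (det = 3500).
Flow direction (−∇h) has components (+0.008000 E, -0.009857 N).
Azimuth = atan2(E, N) = atan2(+0.008000, -0.009857) = 140.9° ≈ 141°.

141°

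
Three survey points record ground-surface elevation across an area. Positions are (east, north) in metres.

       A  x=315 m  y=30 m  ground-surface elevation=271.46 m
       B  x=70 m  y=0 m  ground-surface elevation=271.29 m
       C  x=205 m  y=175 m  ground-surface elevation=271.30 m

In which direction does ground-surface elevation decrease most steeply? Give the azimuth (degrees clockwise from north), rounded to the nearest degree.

305°

With z = a·x + b·y + c and A as origin, the differences give:
  (-245)·a + (-30)·b = -0.17
  (-110)·a + 145·b = -0.16
Eliminate b (×145 and ×(-30), subtract): -38825·a = -29.450 → a = ∂z/∂x = +0.0007585
Back-substitute: b = ∂z/∂y = -0.0005280.
Steepest decrease is along −∇f: components (-0.0007585 E, +0.0005280 N).
Azimuth = atan2(-0.0007585, +0.0005280) = 304.8° ≈ 305°.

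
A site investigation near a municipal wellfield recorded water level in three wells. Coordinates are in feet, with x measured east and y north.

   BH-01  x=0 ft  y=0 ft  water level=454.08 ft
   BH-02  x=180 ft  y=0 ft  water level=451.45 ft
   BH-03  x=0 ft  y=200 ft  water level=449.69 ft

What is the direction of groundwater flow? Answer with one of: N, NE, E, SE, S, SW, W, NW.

NE

∂h/∂x = (451.45 − 454.08) / (180 − 0) = -0.01461
∂h/∂y = (449.69 − 454.08) / (200 − 0) = -0.02195
Flow = −∇h = (+0.01461 east, +0.02195 north), which points northeast.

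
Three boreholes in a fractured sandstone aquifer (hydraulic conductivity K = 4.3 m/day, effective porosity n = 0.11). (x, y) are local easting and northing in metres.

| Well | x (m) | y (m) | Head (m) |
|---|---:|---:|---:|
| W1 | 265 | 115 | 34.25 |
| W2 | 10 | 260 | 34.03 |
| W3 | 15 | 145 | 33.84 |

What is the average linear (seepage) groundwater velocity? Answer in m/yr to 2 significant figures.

36 m/yr

Taking W1 as reference: W2−W1 = (-255, 145, -0.22); W3−W1 = (-250, 30, -0.41).
Solve a·Δx + b·Δy = Δh: det = (-255)·30 − (-250)·145 = 28600.
∂h/∂x = [(-0.22)·30 − (-0.41)·145] / 28600 = +0.001848
∂h/∂y = [(-255)·(-0.41) − (-250)·(-0.22)] / 28600 = +0.001733
|∇h| = √(0.001848² + 0.001733²) = 0.002533
Seepage velocity v = K·i/n = 4.3 × 0.002533 / 0.11 = 0.09902 m/day = 36.17 m/yr.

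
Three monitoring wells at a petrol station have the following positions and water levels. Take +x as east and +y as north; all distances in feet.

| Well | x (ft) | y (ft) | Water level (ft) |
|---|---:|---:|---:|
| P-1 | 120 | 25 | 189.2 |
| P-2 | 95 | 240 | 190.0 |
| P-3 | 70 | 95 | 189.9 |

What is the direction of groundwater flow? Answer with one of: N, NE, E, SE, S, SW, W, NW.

With h = a·x + b·y + c and P-1 as origin, the differences give:
  (-25)·a + 215·b = +0.8
  (-50)·a + 70·b = +0.7
Eliminate b (×70 and ×215, subtract): 9000·a = -94.50 → a = ∂h/∂x = -0.01050
Back-substitute: b = ∂h/∂y = +0.002500.
Flow = −∇h = (+0.01050 east, -0.002500 north), which points east.

E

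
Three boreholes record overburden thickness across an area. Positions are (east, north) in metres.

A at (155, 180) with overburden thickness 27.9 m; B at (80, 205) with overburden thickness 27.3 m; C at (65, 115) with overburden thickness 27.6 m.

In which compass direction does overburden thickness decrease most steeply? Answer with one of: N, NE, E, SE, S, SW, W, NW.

Differences from A: to B (Δx, Δy, Δh) = (-75, 25, -0.6); to C = (-90, -65, -0.3).
Solve a·Δx + b·Δy = Δd: det = (-75)·(-65) − (-90)·25 = 7125.
∂d/∂x = [(-0.6)·(-65) − (-0.3)·25] / 7125 = +0.006526
∂d/∂y = [(-75)·(-0.3) − (-90)·(-0.6)] / 7125 = -0.004421
Steepest decrease is along −∇f = (-0.006526 E, +0.004421 N) → northwest.

NW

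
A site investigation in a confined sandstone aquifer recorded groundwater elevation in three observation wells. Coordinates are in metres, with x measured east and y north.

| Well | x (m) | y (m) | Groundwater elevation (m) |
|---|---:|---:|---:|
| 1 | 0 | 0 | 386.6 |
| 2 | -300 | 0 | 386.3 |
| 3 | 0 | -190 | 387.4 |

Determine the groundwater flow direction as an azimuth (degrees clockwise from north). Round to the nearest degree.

347°

∂h/∂x = (386.3 − 386.6) / (-300 − 0) = +0.001000
∂h/∂y = (387.4 − 386.6) / (-190 − 0) = -0.004211
Flow direction (−∇h) has components (-0.001000 E, +0.004211 N).
Azimuth = atan2(E, N) = atan2(-0.001000, +0.004211) = 346.6° ≈ 347°.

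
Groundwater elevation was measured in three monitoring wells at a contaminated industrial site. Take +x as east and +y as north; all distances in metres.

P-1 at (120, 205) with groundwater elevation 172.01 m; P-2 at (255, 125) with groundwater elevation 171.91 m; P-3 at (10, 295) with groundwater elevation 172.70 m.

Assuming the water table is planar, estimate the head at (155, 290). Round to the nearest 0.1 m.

Differences from P-1: to P-2 (Δx, Δy, Δh) = (135, -80, -0.10); to P-3 = (-110, 90, +0.69).
Determinant of the coordinate differences = 135·90 − (-110)·(-80) = 3350.
∂h/∂x = [(-0.10)·90 − (+0.69)·(-80)] / 3350 = +0.01379
∂h/∂y = [135·(+0.69) − (-110)·(-0.10)] / 3350 = +0.02452
h(155, 290) = 172.01 + (+0.01379)·(35) + (+0.02452)·(85) = 172.01 +0.483 +2.084 = 174.577 m.

174.6 m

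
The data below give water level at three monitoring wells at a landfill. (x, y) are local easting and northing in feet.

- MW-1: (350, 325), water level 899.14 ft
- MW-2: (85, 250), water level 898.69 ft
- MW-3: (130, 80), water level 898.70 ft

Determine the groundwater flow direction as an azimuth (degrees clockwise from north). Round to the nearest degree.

Three-point gradient (reference MW-1): Δ to MW-2 = (-265, -75, -0.45), Δ to MW-3 = (-220, -245, -0.44).
∂h/∂x = +0.001595, ∂h/∂y = +0.0003634 (det = 48425).
Flow direction (−∇h) has components (-0.001595 E, -0.0003634 N).
Azimuth = atan2(E, N) = atan2(-0.001595, -0.0003634) = 257.2° ≈ 257°.

257°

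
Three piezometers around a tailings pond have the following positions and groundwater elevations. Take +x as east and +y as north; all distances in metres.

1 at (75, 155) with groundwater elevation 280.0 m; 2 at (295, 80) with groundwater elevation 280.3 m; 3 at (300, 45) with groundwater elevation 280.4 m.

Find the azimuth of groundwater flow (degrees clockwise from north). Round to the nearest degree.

352°

Taking 1 as reference: 2−1 = (220, -75, +0.3); 3−1 = (225, -110, +0.4).
Determinant of the coordinate differences = 220·(-110) − 225·(-75) = -7325.
∂h/∂x = [(+0.3)·(-110) − (+0.4)·(-75)] / -7325 = +0.0004096
∂h/∂y = [220·(+0.4) − 225·(+0.3)] / -7325 = -0.002799
Flow direction (−∇h) has components (-0.0004096 E, +0.002799 N).
Azimuth = atan2(E, N) = atan2(-0.0004096, +0.002799) = 351.7° ≈ 352°.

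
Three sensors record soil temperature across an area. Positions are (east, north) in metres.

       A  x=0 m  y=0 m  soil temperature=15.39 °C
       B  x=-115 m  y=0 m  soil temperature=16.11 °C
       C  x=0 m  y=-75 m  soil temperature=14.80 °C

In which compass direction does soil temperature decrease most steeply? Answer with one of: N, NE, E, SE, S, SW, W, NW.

∂T/∂x = (16.11 − 15.39) / (-115 − 0) = -0.006261
∂T/∂y = (14.80 − 15.39) / (-75 − 0) = +0.007867
Steepest decrease is along −∇f = (+0.006261 E, -0.007867 N) → southeast.

SE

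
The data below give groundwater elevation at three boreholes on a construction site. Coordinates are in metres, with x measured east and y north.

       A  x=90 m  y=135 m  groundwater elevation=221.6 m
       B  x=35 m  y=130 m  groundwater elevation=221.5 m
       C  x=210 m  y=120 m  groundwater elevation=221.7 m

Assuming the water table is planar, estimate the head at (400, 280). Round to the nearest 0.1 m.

222.7 m

With h = a·x + b·y + c and A as origin, the differences give:
  (-55)·a + (-5)·b = -0.1
  120·a + (-15)·b = +0.1
Eliminate b (×(-15) and ×(-5), subtract): 1425·a = 2.00 → a = ∂h/∂x = +0.001404
Back-substitute: b = ∂h/∂y = +0.004561.
h(400, 280) = 221.6 + (+0.001404)·(310) + (+0.004561)·(145) = 221.6 +0.435 +0.661 = 222.696 m.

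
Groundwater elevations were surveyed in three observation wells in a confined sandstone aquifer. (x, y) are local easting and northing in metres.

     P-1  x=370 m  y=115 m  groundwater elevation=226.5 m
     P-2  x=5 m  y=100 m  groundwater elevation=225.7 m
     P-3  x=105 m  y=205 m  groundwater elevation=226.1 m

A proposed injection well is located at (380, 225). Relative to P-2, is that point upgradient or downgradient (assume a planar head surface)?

Differences from P-1: to P-2 (Δx, Δy, Δh) = (-365, -15, -0.8); to P-3 = (-265, 90, -0.4).
Solve a·Δx + b·Δy = Δh: det = (-365)·90 − (-265)·(-15) = -36825.
∂h/∂x = [(-0.8)·90 − (-0.4)·(-15)] / -36825 = +0.002118
∂h/∂y = [(-365)·(-0.4) − (-265)·(-0.8)] / -36825 = +0.001792
Head at (380, 225) = 226.5 + (+0.002118)·(10) + (+0.001792)·(110) = 226.72 m.
That is higher than the 225.7 m at P-2, so the point is upgradient.

upgradient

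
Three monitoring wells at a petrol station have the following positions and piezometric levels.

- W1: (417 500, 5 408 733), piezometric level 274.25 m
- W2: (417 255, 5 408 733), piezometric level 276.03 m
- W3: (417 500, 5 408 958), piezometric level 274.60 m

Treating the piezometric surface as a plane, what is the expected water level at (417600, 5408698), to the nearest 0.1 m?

∂h/∂x = (276.03 − 274.25) / (417255 − 417500) = -0.007265
∂h/∂y = (274.60 − 274.25) / (5408958 − 5408733) = +0.001556
h(417600, 5408698) = 274.25 + (-0.007265)·(100) + (+0.001556)·(-35) = 274.25 -0.727 -0.054 = 273.469 m.

273.5 m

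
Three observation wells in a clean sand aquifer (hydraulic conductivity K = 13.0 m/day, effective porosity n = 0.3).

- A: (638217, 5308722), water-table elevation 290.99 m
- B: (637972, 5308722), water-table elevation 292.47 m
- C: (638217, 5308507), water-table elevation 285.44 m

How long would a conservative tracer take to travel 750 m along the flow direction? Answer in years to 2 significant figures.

1.8 years

∂h/∂x = (292.47 − 290.99) / (637972 − 638217) = -0.006041
∂h/∂y = (285.44 − 290.99) / (5308507 − 5308722) = +0.02581
|∇h| = √(-0.006041² + 0.02581²) = 0.02651
Seepage velocity v = K·i/n = 13.0 × 0.02651 / 0.3 = 1.149 m/day.
t = 750 / 1.149 = 652.7 days = 1.79 years.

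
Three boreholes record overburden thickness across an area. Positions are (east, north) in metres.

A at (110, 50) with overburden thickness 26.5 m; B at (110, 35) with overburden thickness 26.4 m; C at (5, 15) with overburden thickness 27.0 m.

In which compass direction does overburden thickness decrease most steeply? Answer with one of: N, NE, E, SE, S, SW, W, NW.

SE

With d = a·x + b·y + c and A as origin, the differences give:
  0·a + (-15)·b = -0.1
  (-105)·a + (-35)·b = +0.5
Eliminate b (×(-35) and ×(-15), subtract): -1575·a = 11.00 → a = ∂d/∂x = -0.006984
Back-substitute: b = ∂d/∂y = +0.006667.
Steepest decrease is along −∇f = (+0.006984 E, -0.006667 N) → southeast.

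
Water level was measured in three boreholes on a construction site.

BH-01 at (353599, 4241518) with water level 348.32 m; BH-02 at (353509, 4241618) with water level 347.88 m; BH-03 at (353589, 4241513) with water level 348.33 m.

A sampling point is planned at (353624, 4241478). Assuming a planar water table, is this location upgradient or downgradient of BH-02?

Three-point gradient (reference BH-01): Δ to BH-02 = (-90, 100, -0.44), Δ to BH-03 = (-10, -5, +0.01).
∂h/∂x = +0.0008276, ∂h/∂y = -0.003655 (det = 1450).
Head at (353624, 4241478) = 348.32 + (+0.0008276)·(25) + (-0.003655)·(-40) = 348.49 m.
That is higher than the 347.88 m at BH-02, so the point is upgradient.

upgradient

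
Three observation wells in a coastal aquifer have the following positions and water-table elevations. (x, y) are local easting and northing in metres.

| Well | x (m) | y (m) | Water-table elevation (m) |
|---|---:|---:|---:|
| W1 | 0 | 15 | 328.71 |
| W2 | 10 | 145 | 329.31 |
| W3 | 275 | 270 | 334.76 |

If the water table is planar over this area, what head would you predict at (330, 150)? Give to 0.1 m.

With h = a·x + b·y + c and W1 as origin, the differences give:
  10·a + 130·b = +0.60
  275·a + 255·b = +6.05
Eliminate b (×255 and ×130, subtract): -33200·a = -633.500 → a = ∂h/∂x = +0.01908
Back-substitute: b = ∂h/∂y = +0.003148.
h(330, 150) = 328.71 + (+0.01908)·(330) + (+0.003148)·(135) = 328.71 +6.297 +0.425 = 335.432 m.

335.4 m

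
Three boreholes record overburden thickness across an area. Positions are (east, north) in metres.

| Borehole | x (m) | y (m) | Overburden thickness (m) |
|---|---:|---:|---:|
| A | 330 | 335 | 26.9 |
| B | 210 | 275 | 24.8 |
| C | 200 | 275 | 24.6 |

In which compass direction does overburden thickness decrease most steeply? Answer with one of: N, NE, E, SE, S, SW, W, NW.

With d = a·x + b·y + c and A as origin, the differences give:
  (-120)·a + (-60)·b = -2.1
  (-130)·a + (-60)·b = -2.3
Eliminate b (×(-60) and ×(-60), subtract): -600·a = -12.00 → a = ∂d/∂x = +0.02000
Back-substitute: b = ∂d/∂y = -0.005000.
Steepest decrease is along −∇f = (-0.02000 E, +0.005000 N) → west.

W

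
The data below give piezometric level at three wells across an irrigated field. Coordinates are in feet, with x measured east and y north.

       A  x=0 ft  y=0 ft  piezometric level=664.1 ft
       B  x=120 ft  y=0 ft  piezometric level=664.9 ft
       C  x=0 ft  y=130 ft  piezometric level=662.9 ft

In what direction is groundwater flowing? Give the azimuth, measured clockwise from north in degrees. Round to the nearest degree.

∂h/∂x = (664.9 − 664.1) / (120 − 0) = +0.006667
∂h/∂y = (662.9 − 664.1) / (130 − 0) = -0.009231
Flow direction (−∇h) has components (-0.006667 E, +0.009231 N).
Azimuth = atan2(E, N) = atan2(-0.006667, +0.009231) = 324.2° ≈ 324°.

324°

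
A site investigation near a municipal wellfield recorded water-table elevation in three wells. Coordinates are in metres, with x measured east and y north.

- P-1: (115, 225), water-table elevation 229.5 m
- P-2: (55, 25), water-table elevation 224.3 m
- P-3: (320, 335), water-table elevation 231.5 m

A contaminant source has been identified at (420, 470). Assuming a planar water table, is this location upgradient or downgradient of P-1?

upgradient

Taking P-1 as reference: P-2−P-1 = (-60, -200, -5.2); P-3−P-1 = (205, 110, +2.0).
Solve a·Δx + b·Δy = Δh: det = (-60)·110 − 205·(-200) = 34400.
∂h/∂x = [(-5.2)·110 − (+2.0)·(-200)] / 34400 = -0.005000
∂h/∂y = [(-60)·(+2.0) − 205·(-5.2)] / 34400 = +0.02750
Head at (420, 470) = 229.5 + (-0.005000)·(305) + (+0.02750)·(245) = 234.71 m.
That is higher than the 229.5 m at P-1, so the point is upgradient.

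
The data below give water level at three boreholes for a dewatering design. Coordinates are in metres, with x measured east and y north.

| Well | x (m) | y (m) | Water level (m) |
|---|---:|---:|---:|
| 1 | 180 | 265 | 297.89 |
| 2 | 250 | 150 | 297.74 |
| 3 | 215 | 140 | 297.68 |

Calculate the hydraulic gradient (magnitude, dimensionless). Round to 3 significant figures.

Differences from 1: to 2 (Δx, Δy, Δh) = (70, -115, -0.15); to 3 = (35, -125, -0.21).
Determinant of the coordinate differences = 70·(-125) − 35·(-115) = -4725.
∂h/∂x = [(-0.15)·(-125) − (-0.21)·(-115)] / -4725 = +0.001143
∂h/∂y = [70·(-0.21) − 35·(-0.15)] / -4725 = +0.002000
|∇h| = √(0.001143² + 0.002000²) = 0.002304

0.00230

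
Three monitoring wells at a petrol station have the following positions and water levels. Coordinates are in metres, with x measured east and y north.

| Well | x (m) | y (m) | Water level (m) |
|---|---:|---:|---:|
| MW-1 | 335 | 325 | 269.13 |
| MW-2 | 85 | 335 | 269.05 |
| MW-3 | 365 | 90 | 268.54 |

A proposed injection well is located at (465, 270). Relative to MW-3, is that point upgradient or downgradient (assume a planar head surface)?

upgradient

Taking MW-1 as reference: MW-2−MW-1 = (-250, 10, -0.08); MW-3−MW-1 = (30, -235, -0.59).
Solve a·Δx + b·Δy = Δh: det = (-250)·(-235) − 30·10 = 58450.
∂h/∂x = [(-0.08)·(-235) − (-0.59)·10] / 58450 = +0.0004226
∂h/∂y = [(-250)·(-0.59) − 30·(-0.08)] / 58450 = +0.002565
Head at (465, 270) = 269.13 + (+0.0004226)·(130) + (+0.002565)·(-55) = 269.04 m.
That is higher than the 268.54 m at MW-3, so the point is upgradient.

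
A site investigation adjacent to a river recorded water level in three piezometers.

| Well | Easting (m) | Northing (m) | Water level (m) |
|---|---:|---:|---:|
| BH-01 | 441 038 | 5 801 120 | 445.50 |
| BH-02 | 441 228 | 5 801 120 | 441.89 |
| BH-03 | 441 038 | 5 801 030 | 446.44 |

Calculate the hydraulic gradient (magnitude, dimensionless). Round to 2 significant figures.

0.022

∂h/∂x = (441.89 − 445.50) / (441228 − 441038) = -0.01900
∂h/∂y = (446.44 − 445.50) / (5801030 − 5801120) = -0.01044
|∇h| = √(-0.01900² + -0.01044²) = 0.02168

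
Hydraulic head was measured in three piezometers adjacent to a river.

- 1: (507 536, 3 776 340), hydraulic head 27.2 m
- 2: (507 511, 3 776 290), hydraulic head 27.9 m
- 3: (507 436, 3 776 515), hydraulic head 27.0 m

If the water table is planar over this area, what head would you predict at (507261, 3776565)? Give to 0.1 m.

Taking 1 as reference: 2−1 = (-25, -50, +0.7); 3−1 = (-100, 175, -0.2).
Solve a·Δx + b·Δy = Δh: det = (-25)·175 − (-100)·(-50) = -9375.
∂h/∂x = [(+0.7)·175 − (-0.2)·(-50)] / -9375 = -0.01200
∂h/∂y = [(-25)·(-0.2) − (-100)·(+0.7)] / -9375 = -0.008000
h(507261, 3776565) = 27.2 + (-0.01200)·(-275) + (-0.008000)·(225) = 27.2 +3.300 -1.800 = 28.700 m.

28.7 m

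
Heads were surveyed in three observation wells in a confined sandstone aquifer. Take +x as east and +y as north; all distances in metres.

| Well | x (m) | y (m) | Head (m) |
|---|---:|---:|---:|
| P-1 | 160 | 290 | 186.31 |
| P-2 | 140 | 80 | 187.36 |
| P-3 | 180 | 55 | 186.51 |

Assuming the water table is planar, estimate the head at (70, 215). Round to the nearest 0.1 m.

Differences from P-1: to P-2 (Δx, Δy, Δh) = (-20, -210, +1.05); to P-3 = (20, -235, +0.20).
Solve a·Δx + b·Δy = Δh: det = (-20)·(-235) − 20·(-210) = 8900.
∂h/∂x = [(+1.05)·(-235) − (+0.20)·(-210)] / 8900 = -0.02301
∂h/∂y = [(-20)·(+0.20) − 20·(+1.05)] / 8900 = -0.002809
h(70, 215) = 186.31 + (-0.02301)·(-90) + (-0.002809)·(-75) = 186.31 +2.071 +0.211 = 188.591 m.

188.6 m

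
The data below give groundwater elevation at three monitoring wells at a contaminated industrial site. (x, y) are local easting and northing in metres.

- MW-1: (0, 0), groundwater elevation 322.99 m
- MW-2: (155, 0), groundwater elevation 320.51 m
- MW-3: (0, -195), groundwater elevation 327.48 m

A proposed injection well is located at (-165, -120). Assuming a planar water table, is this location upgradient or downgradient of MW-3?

∂h/∂x = (320.51 − 322.99) / (155 − 0) = -0.01600
∂h/∂y = (327.48 − 322.99) / (-195 − 0) = -0.02303
Head at (-165, -120) = 322.99 + (-0.01600)·(-165) + (-0.02303)·(-120) = 328.39 m.
That is higher than the 327.48 m at MW-3, so the point is upgradient.

upgradient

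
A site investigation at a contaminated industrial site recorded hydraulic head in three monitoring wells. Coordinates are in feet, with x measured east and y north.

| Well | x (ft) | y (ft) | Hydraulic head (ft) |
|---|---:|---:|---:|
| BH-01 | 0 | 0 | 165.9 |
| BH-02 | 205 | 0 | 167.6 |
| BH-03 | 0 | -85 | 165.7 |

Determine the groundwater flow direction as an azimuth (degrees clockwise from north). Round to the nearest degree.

254°

∂h/∂x = (167.6 − 165.9) / (205 − 0) = +0.008293
∂h/∂y = (165.7 − 165.9) / (-85 − 0) = +0.002353
Flow direction (−∇h) has components (-0.008293 E, -0.002353 N).
Azimuth = atan2(E, N) = atan2(-0.008293, -0.002353) = 254.2° ≈ 254°.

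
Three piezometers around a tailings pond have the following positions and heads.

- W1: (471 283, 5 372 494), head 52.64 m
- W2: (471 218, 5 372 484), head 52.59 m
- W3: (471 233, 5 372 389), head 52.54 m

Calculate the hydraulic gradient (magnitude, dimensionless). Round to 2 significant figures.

With h = a·x + b·y + c and W1 as origin, the differences give:
  (-65)·a + (-10)·b = -0.05
  (-50)·a + (-105)·b = -0.10
Eliminate b (×(-105) and ×(-10), subtract): 6325·a = 4.250 → a = ∂h/∂x = +0.0006719
Back-substitute: b = ∂h/∂y = +0.0006324.
|∇h| = √(0.0006719² + 0.0006324²) = 0.0009227

0.00092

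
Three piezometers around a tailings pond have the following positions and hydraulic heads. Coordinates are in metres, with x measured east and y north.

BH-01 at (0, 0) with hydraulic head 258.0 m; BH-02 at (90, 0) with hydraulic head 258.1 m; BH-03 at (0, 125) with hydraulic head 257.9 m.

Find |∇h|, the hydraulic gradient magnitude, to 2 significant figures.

0.0014

∂h/∂x = (258.1 − 258.0) / (90 − 0) = +0.001111
∂h/∂y = (257.9 − 258.0) / (125 − 0) = -0.0008000
|∇h| = √(0.001111² + -0.0008000²) = 0.001369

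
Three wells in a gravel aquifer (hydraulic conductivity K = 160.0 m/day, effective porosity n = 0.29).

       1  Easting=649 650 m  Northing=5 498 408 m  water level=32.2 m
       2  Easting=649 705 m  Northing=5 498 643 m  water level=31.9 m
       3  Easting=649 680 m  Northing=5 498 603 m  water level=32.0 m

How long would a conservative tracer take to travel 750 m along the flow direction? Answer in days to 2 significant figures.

430 days

With h = a·x + b·y + c and 1 as origin, the differences give:
  55·a + 235·b = -0.3
  30·a + 195·b = -0.2
Eliminate b (×195 and ×235, subtract): 3675·a = -11.50 → a = ∂h/∂x = -0.003129
Back-substitute: b = ∂h/∂y = -0.0005442.
|∇h| = √(-0.003129² + -0.0005442²) = 0.003176
Seepage velocity v = K·i/n = 160.0 × 0.003176 / 0.29 = 1.752 m/day.
t = 750 / 1.752 = 428.1 days.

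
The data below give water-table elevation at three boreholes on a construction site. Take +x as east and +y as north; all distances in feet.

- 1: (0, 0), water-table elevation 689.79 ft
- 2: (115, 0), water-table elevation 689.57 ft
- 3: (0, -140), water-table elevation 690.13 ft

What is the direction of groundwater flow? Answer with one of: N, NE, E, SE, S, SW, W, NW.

NE

∂h/∂x = (689.57 − 689.79) / (115 − 0) = -0.001913
∂h/∂y = (690.13 − 689.79) / (-140 − 0) = -0.002429
Flow = −∇h = (+0.001913 east, +0.002429 north), which points northeast.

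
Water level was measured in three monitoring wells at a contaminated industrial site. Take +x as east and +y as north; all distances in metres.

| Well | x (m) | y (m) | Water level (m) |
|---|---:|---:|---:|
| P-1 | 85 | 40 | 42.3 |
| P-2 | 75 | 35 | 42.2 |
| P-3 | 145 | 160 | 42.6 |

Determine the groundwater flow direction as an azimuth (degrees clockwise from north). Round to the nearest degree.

286°

Three-point gradient (reference P-1): Δ to P-2 = (-10, -5, -0.1), Δ to P-3 = (60, 120, +0.3).
∂h/∂x = +0.01167, ∂h/∂y = -0.003333 (det = -900).
Flow direction (−∇h) has components (-0.01167 E, +0.003333 N).
Azimuth = atan2(E, N) = atan2(-0.01167, +0.003333) = 285.9° ≈ 286°.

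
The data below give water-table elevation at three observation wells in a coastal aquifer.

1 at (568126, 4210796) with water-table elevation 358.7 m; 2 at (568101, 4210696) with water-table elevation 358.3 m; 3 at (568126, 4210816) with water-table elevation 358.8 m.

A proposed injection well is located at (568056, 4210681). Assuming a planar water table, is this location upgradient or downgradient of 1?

downgradient

With h = a·x + b·y + c and 1 as origin, the differences give:
  (-25)·a + (-100)·b = -0.4
  0·a + 20·b = +0.1
Eliminate b (×20 and ×(-100), subtract): -500·a = 2.00 → a = ∂h/∂x = -0.004000
Back-substitute: b = ∂h/∂y = +0.005000.
Head at (568056, 4210681) = 358.7 + (-0.004000)·(-70) + (+0.005000)·(-115) = 358.41 m.
That is lower than the 358.7 m at 1, so the point is downgradient.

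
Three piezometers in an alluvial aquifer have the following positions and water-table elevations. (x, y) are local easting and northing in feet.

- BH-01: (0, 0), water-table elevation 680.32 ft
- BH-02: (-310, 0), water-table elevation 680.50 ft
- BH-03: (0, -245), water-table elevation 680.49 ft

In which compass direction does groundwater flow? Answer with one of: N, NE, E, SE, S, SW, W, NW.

NE

∂h/∂x = (680.50 − 680.32) / (-310 − 0) = -0.0005806
∂h/∂y = (680.49 − 680.32) / (-245 − 0) = -0.0006939
Flow = −∇h = (+0.0005806 east, +0.0006939 north), which points northeast.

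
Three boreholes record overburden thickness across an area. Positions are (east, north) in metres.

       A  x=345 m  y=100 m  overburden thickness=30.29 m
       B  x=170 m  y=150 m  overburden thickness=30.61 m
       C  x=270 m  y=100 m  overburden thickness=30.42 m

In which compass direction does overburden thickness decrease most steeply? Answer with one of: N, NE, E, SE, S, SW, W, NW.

Taking A as reference: B−A = (-175, 50, +0.32); C−A = (-75, 0, +0.13).
Determinant of the coordinate differences = (-175)·0 − (-75)·50 = 3750.
∂d/∂x = [(+0.32)·0 − (+0.13)·50] / 3750 = -0.001733
∂d/∂y = [(-175)·(+0.13) − (-75)·(+0.32)] / 3750 = +0.0003333
Steepest decrease is along −∇f = (+0.001733 E, -0.0003333 N) → east.

E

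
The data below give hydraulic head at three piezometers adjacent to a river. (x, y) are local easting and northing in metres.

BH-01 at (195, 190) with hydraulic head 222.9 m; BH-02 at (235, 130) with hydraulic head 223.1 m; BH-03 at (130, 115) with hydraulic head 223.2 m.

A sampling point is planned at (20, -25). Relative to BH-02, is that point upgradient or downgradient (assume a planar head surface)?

Taking BH-01 as reference: BH-02−BH-01 = (40, -60, +0.2); BH-03−BH-01 = (-65, -75, +0.3).
Solve a·Δx + b·Δy = Δh: det = 40·(-75) − (-65)·(-60) = -6900.
∂h/∂x = [(+0.2)·(-75) − (+0.3)·(-60)] / -6900 = -0.0004348
∂h/∂y = [40·(+0.3) − (-65)·(+0.2)] / -6900 = -0.003623
Head at (20, -25) = 222.9 + (-0.0004348)·(-175) + (-0.003623)·(-215) = 223.76 m.
That is higher than the 223.1 m at BH-02, so the point is upgradient.

upgradient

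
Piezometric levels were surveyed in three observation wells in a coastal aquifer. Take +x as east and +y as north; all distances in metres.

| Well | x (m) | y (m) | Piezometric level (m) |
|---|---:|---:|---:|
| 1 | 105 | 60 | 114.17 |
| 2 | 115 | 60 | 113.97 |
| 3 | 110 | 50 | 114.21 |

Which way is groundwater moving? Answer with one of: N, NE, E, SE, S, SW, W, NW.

NE

Taking 1 as reference: 2−1 = (10, 0, -0.20); 3−1 = (5, -10, +0.04).
Solve a·Δx + b·Δy = Δh: det = 10·(-10) − 5·0 = -100.
∂h/∂x = [(-0.20)·(-10) − (+0.04)·0] / -100 = -0.02000
∂h/∂y = [10·(+0.04) − 5·(-0.20)] / -100 = -0.01400
Flow = −∇h = (+0.02000 east, +0.01400 north), which points northeast.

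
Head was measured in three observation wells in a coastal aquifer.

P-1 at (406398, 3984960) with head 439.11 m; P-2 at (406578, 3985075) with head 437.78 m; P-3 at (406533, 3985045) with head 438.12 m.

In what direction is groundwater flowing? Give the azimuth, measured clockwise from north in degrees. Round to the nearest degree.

031°

Differences from P-1: to P-2 (Δx, Δy, Δh) = (180, 115, -1.33); to P-3 = (135, 85, -0.99).
Solve a·Δx + b·Δy = Δh: det = 180·85 − 135·115 = -225.
∂h/∂x = [(-1.33)·85 − (-0.99)·115] / -225 = -0.003556
∂h/∂y = [180·(-0.99) − 135·(-1.33)] / -225 = -0.006000
Flow direction (−∇h) has components (+0.003556 E, +0.006000 N).
Azimuth = atan2(E, N) = atan2(+0.003556, +0.006000) = 30.7° ≈ 031°.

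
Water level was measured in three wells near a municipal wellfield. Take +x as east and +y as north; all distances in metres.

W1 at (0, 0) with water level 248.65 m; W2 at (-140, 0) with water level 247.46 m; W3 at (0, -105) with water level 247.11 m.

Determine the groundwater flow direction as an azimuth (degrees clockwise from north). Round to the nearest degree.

210°

∂h/∂x = (247.46 − 248.65) / (-140 − 0) = +0.008500
∂h/∂y = (247.11 − 248.65) / (-105 − 0) = +0.01467
Flow direction (−∇h) has components (-0.008500 E, -0.01467 N).
Azimuth = atan2(E, N) = atan2(-0.008500, -0.01467) = 210.1° ≈ 210°.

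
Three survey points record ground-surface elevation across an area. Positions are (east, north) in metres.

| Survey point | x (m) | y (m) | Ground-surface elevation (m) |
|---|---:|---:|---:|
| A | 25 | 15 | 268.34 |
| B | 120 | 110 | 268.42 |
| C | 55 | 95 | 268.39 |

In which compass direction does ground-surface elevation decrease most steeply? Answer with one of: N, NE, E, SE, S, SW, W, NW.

SW

Taking A as reference: B−A = (95, 95, +0.08); C−A = (30, 80, +0.05).
Determinant of the coordinate differences = 95·80 − 30·95 = 4750.
∂z/∂x = [(+0.08)·80 − (+0.05)·95] / 4750 = +0.0003474
∂z/∂y = [95·(+0.05) − 30·(+0.08)] / 4750 = +0.0004947
Steepest decrease is along −∇f = (-0.0003474 E, -0.0004947 N) → southwest.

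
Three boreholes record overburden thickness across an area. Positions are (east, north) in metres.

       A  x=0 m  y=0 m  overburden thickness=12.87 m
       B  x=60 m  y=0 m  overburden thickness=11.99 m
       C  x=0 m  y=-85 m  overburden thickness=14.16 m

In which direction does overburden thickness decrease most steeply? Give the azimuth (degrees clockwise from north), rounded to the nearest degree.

044°

∂d/∂x = (11.99 − 12.87) / (60 − 0) = -0.01467
∂d/∂y = (14.16 − 12.87) / (-85 − 0) = -0.01518
Steepest decrease is along −∇f: components (+0.01467 E, +0.01518 N).
Azimuth = atan2(+0.01467, +0.01518) = 44.0° ≈ 044°.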